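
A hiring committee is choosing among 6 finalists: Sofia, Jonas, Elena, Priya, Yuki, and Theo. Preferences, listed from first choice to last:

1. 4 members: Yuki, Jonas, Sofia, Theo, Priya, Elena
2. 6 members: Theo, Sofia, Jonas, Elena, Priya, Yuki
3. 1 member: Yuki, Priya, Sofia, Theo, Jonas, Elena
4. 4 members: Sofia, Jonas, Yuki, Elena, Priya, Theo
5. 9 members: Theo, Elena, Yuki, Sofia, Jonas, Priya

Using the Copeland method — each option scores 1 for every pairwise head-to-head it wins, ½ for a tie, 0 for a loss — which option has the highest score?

Sofia: beats Jonas, Elena, and Priya; loses to Yuki and Theo → score 3.
Jonas: beats Elena and Priya; loses to Sofia, Yuki, and Theo → score 2.
Elena: beats Priya and Yuki; loses to Sofia, Jonas, and Theo → score 2.
Priya: loses to Sofia, Jonas, Elena, Yuki, and Theo → score 0.
Yuki: beats Sofia, Jonas, and Priya; loses to Elena and Theo → score 3.
Theo: beats Sofia, Jonas, Elena, Priya, and Yuki → score 5.
Theo has the best pairwise record.

Theo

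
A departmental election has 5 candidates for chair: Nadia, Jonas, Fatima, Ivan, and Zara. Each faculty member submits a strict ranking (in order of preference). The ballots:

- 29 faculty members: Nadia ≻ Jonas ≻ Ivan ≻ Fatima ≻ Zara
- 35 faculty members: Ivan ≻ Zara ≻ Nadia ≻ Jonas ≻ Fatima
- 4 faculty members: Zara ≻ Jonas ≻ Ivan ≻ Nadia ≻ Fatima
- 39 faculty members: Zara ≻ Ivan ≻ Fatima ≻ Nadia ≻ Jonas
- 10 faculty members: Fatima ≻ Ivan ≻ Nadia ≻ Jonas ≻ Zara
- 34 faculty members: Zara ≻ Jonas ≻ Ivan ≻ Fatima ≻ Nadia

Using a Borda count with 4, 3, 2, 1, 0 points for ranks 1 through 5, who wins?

Ivan

Nadia: 29·4 + 35·2 + 4·1 + 39·1 + 10·2 + 34·0 = 249
Jonas: 29·3 + 35·1 + 4·3 + 39·0 + 10·1 + 34·3 = 246
Fatima: 29·1 + 35·0 + 4·0 + 39·2 + 10·4 + 34·1 = 181
Ivan: 29·2 + 35·4 + 4·2 + 39·3 + 10·3 + 34·2 = 421
Zara: 29·0 + 35·3 + 4·4 + 39·4 + 10·0 + 34·4 = 413
Ivan has the highest Borda score (421).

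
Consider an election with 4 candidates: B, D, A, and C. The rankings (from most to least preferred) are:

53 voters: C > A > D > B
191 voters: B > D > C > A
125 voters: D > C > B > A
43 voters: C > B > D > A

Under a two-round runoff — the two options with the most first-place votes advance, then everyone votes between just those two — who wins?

Round 1 first-place votes: B 191, D 125, A 0, C 96.
B and D advance.
Runoff: B is preferred to D by 234 voters; D by 178.
B wins the runoff.

B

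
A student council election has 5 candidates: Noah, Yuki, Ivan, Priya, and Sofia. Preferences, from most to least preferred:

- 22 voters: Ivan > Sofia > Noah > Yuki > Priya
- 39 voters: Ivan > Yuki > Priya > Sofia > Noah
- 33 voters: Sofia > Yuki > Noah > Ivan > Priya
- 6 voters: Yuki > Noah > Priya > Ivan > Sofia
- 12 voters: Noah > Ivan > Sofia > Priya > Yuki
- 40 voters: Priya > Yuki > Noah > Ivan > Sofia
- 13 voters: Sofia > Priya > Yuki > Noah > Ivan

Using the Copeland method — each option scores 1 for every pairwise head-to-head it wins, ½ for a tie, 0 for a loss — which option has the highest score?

Noah: beats Ivan; loses to Yuki, Priya, and Sofia → score 1.
Yuki: beats Noah, Ivan, Priya, and Sofia → score 4.
Ivan: beats Priya and Sofia; loses to Noah and Yuki → score 2.
Priya: beats Noah and Sofia; loses to Yuki and Ivan → score 2.
Sofia: beats Noah; loses to Yuki, Ivan, and Priya → score 1.
Yuki has the best pairwise record.

Yuki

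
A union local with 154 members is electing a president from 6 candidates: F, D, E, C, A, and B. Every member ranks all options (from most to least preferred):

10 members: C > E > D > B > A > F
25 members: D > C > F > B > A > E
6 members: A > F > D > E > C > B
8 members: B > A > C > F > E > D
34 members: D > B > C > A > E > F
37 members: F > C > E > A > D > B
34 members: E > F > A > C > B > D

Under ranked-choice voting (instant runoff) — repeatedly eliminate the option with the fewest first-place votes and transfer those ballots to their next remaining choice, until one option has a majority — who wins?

Round 1: F 37, D 59, E 34, C 10, A 6, B 8. Eliminate A.
Round 2: F 43, D 59, E 34, C 10, B 8. Eliminate B.
Round 3: F 43, D 59, E 34, C 18. Eliminate C.
Round 4: F 51, D 59, E 44. Eliminate E.
Round 5: F 85, D 69. F has a majority.

F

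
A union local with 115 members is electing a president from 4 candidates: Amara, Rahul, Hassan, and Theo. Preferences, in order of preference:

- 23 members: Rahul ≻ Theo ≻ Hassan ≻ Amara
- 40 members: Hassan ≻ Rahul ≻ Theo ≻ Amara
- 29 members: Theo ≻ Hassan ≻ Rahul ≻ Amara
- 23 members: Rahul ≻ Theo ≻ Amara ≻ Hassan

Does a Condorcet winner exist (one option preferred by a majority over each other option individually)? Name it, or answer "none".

Checking pairwise contests:
Rahul beats Amara 115–0.
Hassan beats Rahul 69–46.
Theo beats Hassan 75–40.
Rahul beats Theo 86–29.
Every option loses at least one head-to-head, so there is no Condorcet winner.

none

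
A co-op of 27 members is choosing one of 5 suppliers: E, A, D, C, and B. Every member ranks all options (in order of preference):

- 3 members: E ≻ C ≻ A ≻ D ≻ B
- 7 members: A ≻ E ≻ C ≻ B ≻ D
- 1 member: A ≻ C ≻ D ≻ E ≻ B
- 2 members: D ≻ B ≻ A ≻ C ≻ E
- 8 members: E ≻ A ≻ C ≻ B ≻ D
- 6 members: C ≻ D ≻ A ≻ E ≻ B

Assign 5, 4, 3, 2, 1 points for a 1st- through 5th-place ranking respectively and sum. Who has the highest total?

A

E: 3·5 + 7·4 + 1·2 + 2·1 + 8·5 + 6·2 = 99
A: 3·3 + 7·5 + 1·5 + 2·3 + 8·4 + 6·3 = 105
D: 3·2 + 7·1 + 1·3 + 2·5 + 8·1 + 6·4 = 58
C: 3·4 + 7·3 + 1·4 + 2·2 + 8·3 + 6·5 = 95
B: 3·1 + 7·2 + 1·1 + 2·4 + 8·2 + 6·1 = 48
A has the highest Borda score (105).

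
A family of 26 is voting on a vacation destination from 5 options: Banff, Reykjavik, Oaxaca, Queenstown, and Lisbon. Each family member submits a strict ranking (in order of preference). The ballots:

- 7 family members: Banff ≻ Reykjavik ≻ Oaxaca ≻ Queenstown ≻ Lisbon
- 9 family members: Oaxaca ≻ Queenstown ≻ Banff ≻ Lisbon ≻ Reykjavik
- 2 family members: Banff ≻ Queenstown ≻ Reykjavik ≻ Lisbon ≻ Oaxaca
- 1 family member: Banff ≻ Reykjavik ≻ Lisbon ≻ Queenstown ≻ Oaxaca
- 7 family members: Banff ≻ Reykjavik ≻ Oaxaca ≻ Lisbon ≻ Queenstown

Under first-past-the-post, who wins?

Banff

First-place votes: Banff 17, Reykjavik 0, Oaxaca 9, Queenstown 0, Lisbon 0.
Banff has the most first-place votes.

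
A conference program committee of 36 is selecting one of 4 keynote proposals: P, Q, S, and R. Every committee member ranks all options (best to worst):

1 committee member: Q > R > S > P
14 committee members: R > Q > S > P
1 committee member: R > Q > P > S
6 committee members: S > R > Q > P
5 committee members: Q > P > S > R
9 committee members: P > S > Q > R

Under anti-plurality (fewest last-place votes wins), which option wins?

Last-place votes: P 21, Q 0, S 1, R 14.
Q is ranked last by the fewest voters, so Q wins.

Q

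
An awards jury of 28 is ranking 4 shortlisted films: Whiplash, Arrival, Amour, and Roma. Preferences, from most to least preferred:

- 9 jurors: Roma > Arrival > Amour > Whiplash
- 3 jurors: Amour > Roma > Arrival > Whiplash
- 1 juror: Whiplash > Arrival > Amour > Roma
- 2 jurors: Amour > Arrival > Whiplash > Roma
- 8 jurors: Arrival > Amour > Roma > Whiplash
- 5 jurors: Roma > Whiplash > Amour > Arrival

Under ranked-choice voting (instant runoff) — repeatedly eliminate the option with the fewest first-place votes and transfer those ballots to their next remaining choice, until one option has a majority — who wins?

Round 1: Whiplash 1, Arrival 8, Amour 5, Roma 14. Eliminate Whiplash.
Round 2: Arrival 9, Amour 5, Roma 14. Eliminate Amour.
Round 3: Arrival 11, Roma 17. Roma has a majority.

Roma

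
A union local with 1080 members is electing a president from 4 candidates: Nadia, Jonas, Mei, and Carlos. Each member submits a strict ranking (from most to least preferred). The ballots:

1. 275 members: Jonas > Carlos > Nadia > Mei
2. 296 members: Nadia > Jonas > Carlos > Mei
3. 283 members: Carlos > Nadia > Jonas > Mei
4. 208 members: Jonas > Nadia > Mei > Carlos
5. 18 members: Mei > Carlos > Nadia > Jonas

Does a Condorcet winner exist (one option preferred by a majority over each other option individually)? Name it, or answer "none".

none

Checking pairwise contests:
Carlos beats Nadia 576–504.
Nadia beats Jonas 597–483.
Nadia beats Mei 1062–18.
Jonas beats Carlos 779–301.
Every option loses at least one head-to-head, so there is no Condorcet winner.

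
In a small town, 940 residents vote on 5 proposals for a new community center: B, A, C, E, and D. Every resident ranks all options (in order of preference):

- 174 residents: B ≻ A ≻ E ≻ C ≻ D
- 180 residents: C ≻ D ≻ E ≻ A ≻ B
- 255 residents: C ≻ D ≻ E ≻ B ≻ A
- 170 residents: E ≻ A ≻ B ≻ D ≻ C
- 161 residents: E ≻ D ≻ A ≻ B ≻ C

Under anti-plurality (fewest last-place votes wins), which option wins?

Last-place votes: B 180, A 255, C 331, E 0, D 174.
E is ranked last by the fewest voters, so E wins.

E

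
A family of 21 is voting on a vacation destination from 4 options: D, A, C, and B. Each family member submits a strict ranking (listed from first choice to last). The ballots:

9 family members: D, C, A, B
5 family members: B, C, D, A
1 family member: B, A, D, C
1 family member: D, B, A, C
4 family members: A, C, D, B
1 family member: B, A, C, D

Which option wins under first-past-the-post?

D

First-place votes: D 10, A 4, C 0, B 7.
D has the most first-place votes.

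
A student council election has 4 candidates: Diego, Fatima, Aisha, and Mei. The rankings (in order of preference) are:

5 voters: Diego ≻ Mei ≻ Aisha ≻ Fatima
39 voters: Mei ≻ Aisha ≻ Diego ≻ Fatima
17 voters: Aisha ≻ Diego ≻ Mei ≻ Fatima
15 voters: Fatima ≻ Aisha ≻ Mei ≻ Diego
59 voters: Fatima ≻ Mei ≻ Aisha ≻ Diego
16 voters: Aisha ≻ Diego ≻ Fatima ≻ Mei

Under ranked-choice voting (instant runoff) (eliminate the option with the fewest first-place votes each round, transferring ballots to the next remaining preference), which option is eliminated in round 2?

Aisha

Round 1: Diego 5, Fatima 74, Aisha 33, Mei 39. Eliminate Diego.
Round 2: Fatima 74, Aisha 33, Mei 44. Eliminate Aisha.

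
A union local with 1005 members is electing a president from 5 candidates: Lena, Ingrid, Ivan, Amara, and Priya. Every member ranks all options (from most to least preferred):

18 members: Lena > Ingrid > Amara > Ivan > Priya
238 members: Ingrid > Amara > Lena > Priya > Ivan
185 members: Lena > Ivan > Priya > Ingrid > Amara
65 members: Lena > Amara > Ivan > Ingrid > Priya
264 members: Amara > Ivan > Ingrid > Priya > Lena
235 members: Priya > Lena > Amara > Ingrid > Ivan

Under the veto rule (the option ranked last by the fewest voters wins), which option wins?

Last-place votes: Lena 264, Ingrid 0, Ivan 473, Amara 185, Priya 83.
Ingrid is ranked last by the fewest voters, so Ingrid wins.

Ingrid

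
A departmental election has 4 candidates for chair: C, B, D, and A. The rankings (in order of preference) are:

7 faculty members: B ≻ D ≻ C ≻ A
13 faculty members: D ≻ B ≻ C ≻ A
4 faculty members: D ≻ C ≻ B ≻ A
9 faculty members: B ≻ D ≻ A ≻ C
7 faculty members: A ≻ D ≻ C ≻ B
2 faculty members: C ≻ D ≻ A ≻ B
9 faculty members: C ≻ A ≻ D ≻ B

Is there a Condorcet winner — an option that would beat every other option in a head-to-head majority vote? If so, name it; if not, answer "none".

D vs C: 40–11 for D.
D vs B: 35–16 for D.
D vs A: 35–16 for D.
D beats every other option head-to-head.

D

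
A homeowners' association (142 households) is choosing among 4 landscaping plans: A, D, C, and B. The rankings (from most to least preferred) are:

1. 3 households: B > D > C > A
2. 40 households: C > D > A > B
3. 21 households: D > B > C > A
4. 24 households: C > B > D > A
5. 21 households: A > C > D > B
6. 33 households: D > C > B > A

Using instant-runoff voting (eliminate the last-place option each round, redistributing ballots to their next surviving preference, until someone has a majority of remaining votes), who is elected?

C

Round 1: A 21, D 54, C 64, B 3. Eliminate B.
Round 2: A 21, D 57, C 64. Eliminate A.
Round 3: D 57, C 85. C has a majority.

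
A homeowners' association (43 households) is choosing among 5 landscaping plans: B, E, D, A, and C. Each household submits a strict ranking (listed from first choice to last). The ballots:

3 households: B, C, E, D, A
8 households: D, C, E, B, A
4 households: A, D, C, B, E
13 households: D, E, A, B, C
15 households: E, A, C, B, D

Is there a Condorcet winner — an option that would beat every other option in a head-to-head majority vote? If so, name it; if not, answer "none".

D vs B: 25–18 for D.
D vs E: 25–18 for D.
D vs A: 24–19 for D.
D vs C: 25–18 for D.
D beats every other option head-to-head.

D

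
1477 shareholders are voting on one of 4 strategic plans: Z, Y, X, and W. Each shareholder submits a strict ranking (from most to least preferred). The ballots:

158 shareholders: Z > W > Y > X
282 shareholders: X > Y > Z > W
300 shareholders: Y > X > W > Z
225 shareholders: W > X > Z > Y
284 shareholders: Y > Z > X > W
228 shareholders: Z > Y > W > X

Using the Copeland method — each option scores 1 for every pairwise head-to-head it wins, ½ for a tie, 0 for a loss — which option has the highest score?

Y

Z: beats W; loses to Y and X → score 1.
Y: beats Z, X, and W → score 3.
X: beats Z and W; loses to Y → score 2.
W: loses to Z, Y, and X → score 0.
Y has the best pairwise record.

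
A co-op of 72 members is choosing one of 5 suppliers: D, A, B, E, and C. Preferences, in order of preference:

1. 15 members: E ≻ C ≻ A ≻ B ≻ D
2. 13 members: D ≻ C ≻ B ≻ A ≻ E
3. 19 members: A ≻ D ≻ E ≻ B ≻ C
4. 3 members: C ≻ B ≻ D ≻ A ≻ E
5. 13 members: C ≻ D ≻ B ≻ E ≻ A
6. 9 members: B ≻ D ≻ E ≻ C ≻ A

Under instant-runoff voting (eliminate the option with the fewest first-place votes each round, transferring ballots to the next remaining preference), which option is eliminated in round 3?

A

Round 1: D 13, A 19, B 9, E 15, C 16. Eliminate B.
Round 2: D 22, A 19, E 15, C 16. Eliminate E.
Round 3: D 22, A 19, C 31. Eliminate A.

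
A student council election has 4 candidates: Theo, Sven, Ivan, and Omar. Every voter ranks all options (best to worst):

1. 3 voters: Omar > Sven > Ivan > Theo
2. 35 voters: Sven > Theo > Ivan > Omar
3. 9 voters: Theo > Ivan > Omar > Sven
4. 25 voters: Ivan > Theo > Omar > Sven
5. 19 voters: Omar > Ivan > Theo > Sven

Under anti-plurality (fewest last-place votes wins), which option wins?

Last-place votes: Theo 3, Sven 53, Ivan 0, Omar 35.
Ivan is ranked last by the fewest voters, so Ivan wins.

Ivan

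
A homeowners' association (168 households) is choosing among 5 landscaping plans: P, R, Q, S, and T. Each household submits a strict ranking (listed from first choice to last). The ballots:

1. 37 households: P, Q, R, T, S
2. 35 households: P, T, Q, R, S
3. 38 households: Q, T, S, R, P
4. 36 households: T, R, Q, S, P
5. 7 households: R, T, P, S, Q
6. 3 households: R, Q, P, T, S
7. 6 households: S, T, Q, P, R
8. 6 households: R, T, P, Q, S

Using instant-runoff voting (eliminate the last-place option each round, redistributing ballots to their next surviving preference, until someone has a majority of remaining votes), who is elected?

Round 1: P 72, R 16, Q 38, S 6, T 36. Eliminate S.
Round 2: P 72, R 16, Q 38, T 42. Eliminate R.
Round 3: P 72, Q 41, T 55. Eliminate Q.
Round 4: P 75, T 93. T has a majority.

T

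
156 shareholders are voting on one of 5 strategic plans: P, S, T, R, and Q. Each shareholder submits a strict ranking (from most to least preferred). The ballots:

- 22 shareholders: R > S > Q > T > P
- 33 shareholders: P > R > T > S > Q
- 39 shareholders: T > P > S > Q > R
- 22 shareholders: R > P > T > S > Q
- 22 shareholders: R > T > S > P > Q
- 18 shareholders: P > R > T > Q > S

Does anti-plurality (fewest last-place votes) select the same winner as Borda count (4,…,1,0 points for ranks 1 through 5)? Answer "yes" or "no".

no

Anti-plurality — last-place votes: P 22, S 18, T 0, R 39, Q 77. Winner: T.
Borda — scores: P 409, S 243, T 390, R 417, Q 101. Winner: R.
The two methods disagree.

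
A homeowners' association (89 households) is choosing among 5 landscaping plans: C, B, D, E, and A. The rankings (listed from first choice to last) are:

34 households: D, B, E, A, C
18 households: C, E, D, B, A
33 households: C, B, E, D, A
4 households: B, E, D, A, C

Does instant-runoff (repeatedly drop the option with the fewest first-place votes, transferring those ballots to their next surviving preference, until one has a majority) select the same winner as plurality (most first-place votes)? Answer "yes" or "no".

yes

Instant-runoff — R1 C 51, B 4, D 34, E 0, A 0 (C winner). Winner: C.
Plurality — first-place votes: C 51, B 4, D 34, E 0, A 0. Winner: C.
The two methods agree.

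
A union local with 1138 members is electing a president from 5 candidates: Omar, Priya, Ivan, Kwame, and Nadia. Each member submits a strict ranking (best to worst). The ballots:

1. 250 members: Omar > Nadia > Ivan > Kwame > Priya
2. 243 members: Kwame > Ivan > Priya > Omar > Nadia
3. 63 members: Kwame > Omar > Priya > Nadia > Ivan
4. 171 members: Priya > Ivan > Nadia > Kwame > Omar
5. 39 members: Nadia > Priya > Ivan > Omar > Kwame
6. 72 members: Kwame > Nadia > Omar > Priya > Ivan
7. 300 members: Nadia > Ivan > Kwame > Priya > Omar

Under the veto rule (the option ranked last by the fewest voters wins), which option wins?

Kwame

Last-place votes: Omar 471, Priya 250, Ivan 135, Kwame 39, Nadia 243.
Kwame is ranked last by the fewest voters, so Kwame wins.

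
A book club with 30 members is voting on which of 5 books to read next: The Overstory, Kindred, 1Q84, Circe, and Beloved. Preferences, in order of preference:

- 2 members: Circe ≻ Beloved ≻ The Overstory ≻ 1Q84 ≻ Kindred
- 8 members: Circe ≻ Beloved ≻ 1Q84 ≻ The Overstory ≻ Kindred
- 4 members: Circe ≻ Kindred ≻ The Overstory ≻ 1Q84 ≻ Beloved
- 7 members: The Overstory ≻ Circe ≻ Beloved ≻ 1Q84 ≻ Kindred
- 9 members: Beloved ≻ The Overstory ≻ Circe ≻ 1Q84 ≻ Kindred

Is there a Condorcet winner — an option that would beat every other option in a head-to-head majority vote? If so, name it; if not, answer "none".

none

Checking pairwise contests:
Beloved beats The Overstory 19–11.
The Overstory beats Kindred 26–4.
The Overstory beats 1Q84 22–8.
The Overstory beats Circe 16–14.
Circe beats Beloved 21–9.
Every option loses at least one head-to-head, so there is no Condorcet winner.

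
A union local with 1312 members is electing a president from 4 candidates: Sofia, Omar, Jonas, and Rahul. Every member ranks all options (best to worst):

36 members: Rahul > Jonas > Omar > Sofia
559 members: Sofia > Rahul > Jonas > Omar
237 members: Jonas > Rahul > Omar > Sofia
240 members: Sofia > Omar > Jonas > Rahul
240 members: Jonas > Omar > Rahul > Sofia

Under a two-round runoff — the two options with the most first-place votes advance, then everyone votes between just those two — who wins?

Sofia

Round 1 first-place votes: Sofia 799, Omar 0, Jonas 477, Rahul 36.
Sofia and Jonas advance.
Runoff: Sofia is preferred to Jonas by 799 voters; Jonas by 513.
Sofia wins the runoff.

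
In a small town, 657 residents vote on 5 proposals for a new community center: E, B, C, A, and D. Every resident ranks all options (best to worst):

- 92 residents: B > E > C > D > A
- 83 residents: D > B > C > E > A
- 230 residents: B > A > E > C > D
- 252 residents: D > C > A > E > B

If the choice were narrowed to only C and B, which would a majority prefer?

B

Voters preferring C to B: 252; preferring B to C: 405.
B wins the head-to-head.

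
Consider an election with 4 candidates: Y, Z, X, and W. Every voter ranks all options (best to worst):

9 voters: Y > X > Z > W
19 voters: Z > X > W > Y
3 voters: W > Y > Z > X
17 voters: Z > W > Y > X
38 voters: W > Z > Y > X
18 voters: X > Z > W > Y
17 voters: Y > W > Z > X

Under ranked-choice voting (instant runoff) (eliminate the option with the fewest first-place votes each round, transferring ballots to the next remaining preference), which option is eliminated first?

Round 1: Y 26, Z 36, X 18, W 41. Eliminate X.

X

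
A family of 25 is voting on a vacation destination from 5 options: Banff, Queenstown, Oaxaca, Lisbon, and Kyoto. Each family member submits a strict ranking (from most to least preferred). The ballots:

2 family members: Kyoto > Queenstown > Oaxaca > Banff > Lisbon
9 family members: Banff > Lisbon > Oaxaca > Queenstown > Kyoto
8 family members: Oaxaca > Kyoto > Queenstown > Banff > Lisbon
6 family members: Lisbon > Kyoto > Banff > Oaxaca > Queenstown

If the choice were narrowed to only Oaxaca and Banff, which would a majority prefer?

Voters preferring Oaxaca to Banff: 10; preferring Banff to Oaxaca: 15.
Banff wins the head-to-head.

Banff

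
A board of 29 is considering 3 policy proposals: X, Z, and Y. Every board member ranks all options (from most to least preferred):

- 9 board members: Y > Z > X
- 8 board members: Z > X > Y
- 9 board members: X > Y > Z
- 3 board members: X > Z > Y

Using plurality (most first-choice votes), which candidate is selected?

X

First-place votes: X 12, Z 8, Y 9.
X has the most first-place votes.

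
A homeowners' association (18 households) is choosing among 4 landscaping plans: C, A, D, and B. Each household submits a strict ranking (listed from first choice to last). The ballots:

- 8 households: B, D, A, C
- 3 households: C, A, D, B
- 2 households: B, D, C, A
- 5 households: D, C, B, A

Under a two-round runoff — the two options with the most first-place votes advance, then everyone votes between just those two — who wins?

Round 1 first-place votes: C 3, A 0, D 5, B 10.
B and D advance.
Runoff: B is preferred to D by 10 voters; D by 8.
B wins the runoff.

B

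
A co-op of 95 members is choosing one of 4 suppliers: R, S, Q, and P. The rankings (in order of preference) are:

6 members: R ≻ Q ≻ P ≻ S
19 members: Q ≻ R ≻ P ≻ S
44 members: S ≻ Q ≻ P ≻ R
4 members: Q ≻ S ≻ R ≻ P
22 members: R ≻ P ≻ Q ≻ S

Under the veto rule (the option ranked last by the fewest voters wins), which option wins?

Q

Last-place votes: R 44, S 47, Q 0, P 4.
Q is ranked last by the fewest voters, so Q wins.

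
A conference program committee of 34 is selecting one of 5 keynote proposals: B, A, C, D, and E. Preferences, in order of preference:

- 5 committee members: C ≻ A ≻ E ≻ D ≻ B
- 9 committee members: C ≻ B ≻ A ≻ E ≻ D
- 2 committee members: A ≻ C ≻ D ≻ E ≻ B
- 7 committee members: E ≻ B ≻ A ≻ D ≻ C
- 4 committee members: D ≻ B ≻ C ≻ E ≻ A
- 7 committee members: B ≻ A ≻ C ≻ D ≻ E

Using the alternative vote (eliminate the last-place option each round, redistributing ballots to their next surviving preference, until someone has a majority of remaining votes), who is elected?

B

Round 1: B 7, A 2, C 14, D 4, E 7. Eliminate A.
Round 2: B 7, C 16, D 4, E 7. Eliminate D.
Round 3: B 11, C 16, E 7. Eliminate E.
Round 4: B 18, C 16. B has a majority.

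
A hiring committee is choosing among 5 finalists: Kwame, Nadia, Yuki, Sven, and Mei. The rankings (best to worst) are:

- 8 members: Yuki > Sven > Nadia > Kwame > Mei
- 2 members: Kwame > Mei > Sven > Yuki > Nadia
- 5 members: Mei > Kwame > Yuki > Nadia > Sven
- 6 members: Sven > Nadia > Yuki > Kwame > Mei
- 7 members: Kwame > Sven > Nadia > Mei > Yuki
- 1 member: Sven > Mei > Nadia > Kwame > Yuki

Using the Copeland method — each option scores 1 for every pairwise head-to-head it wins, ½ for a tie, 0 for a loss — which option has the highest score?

Kwame: beats Yuki and Mei; loses to Nadia and Sven → score 2.
Nadia: beats Kwame and Mei; loses to Yuki and Sven → score 2.
Yuki: beats Nadia; loses to Kwame, Sven, and Mei → score 1.
Sven: beats Kwame, Nadia, Yuki, and Mei → score 4.
Mei: beats Yuki; loses to Kwame, Nadia, and Sven → score 1.
Sven has the best pairwise record.

Sven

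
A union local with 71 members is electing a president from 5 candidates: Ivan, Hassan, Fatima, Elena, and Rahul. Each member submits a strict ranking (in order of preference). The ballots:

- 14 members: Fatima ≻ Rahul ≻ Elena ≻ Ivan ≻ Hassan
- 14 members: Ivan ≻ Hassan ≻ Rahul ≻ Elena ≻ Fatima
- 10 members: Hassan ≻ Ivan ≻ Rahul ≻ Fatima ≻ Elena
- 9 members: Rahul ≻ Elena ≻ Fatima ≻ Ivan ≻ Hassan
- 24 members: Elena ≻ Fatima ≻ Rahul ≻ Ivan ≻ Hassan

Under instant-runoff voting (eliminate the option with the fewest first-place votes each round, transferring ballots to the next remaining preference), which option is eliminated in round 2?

Round 1: Ivan 14, Hassan 10, Fatima 14, Elena 24, Rahul 9. Eliminate Rahul.
Round 2: Ivan 14, Hassan 10, Fatima 14, Elena 33. Eliminate Hassan.

Hassan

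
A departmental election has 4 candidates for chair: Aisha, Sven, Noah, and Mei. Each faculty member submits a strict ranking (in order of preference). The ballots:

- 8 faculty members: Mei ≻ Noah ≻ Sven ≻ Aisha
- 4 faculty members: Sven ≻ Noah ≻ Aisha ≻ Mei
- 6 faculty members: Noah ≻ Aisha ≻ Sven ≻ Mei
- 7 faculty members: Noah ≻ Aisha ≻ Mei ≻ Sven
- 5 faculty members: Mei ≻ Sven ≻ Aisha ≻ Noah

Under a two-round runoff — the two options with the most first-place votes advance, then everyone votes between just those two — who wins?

Noah

Round 1 first-place votes: Aisha 0, Sven 4, Noah 13, Mei 13.
Noah and Mei advance.
Runoff: Noah is preferred to Mei by 17 voters; Mei by 13.
Noah wins the runoff.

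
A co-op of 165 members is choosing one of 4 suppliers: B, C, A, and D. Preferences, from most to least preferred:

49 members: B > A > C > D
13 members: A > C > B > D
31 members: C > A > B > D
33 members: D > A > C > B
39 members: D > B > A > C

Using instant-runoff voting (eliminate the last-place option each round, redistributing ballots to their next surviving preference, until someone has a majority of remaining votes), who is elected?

Round 1: B 49, C 31, A 13, D 72. Eliminate A.
Round 2: B 49, C 44, D 72. Eliminate C.
Round 3: B 93, D 72. B has a majority.

B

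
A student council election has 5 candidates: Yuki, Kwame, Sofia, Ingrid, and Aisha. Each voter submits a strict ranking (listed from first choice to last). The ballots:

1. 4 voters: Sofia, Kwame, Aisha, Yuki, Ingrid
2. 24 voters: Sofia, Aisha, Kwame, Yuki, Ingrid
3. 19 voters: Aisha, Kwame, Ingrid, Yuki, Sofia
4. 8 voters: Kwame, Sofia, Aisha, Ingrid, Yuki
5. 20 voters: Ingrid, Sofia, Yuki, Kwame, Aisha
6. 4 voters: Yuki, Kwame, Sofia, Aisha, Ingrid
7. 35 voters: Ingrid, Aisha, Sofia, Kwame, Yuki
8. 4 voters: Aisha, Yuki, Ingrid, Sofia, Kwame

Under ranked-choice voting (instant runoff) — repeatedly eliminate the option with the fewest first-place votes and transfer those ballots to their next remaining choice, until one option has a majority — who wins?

Round 1: Yuki 4, Kwame 8, Sofia 28, Ingrid 55, Aisha 23. Eliminate Yuki.
Round 2: Kwame 12, Sofia 28, Ingrid 55, Aisha 23. Eliminate Kwame.
Round 3: Sofia 40, Ingrid 55, Aisha 23. Eliminate Aisha.
Round 4: Sofia 40, Ingrid 78. Ingrid has a majority.

Ingrid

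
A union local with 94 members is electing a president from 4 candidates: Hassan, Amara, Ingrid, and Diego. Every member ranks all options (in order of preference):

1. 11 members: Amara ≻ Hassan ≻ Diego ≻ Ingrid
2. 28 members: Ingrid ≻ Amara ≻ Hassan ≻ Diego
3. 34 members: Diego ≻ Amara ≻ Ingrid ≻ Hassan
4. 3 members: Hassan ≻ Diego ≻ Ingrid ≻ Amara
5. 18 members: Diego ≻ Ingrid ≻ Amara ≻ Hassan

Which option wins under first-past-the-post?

Diego

First-place votes: Hassan 3, Amara 11, Ingrid 28, Diego 52.
Diego has the most first-place votes.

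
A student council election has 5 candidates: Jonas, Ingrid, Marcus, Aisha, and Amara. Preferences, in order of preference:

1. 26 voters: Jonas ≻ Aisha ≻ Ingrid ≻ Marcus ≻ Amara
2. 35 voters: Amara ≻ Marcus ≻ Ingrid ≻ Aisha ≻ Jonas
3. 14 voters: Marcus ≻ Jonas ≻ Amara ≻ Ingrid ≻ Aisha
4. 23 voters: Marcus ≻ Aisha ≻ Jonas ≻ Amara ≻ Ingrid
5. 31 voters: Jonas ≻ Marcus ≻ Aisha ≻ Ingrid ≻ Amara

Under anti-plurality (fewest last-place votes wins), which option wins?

Marcus

Last-place votes: Jonas 35, Ingrid 23, Marcus 0, Aisha 14, Amara 57.
Marcus is ranked last by the fewest voters, so Marcus wins.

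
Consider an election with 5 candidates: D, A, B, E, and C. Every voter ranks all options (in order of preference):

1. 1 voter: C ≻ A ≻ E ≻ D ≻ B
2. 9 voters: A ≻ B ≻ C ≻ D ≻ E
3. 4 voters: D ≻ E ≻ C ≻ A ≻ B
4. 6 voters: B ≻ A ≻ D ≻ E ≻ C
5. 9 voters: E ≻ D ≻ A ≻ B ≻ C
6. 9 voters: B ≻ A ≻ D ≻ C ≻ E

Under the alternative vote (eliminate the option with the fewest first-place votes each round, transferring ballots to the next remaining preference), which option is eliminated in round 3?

Round 1: D 4, A 9, B 15, E 9, C 1. Eliminate C.
Round 2: D 4, A 10, B 15, E 9. Eliminate D.
Round 3: A 10, B 15, E 13. Eliminate A.

A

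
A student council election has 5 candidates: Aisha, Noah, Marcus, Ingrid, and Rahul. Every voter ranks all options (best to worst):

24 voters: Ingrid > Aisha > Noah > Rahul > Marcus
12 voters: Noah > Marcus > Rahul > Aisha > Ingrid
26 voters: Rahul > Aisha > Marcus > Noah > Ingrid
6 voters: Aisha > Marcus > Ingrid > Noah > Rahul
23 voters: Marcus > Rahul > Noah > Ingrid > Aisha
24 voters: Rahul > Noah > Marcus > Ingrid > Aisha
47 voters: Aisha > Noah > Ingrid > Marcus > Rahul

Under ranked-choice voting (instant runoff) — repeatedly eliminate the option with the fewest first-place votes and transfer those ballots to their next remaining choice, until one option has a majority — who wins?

Round 1: Aisha 53, Noah 12, Marcus 23, Ingrid 24, Rahul 50. Eliminate Noah.
Round 2: Aisha 53, Marcus 35, Ingrid 24, Rahul 50. Eliminate Ingrid.
Round 3: Aisha 77, Marcus 35, Rahul 50. Eliminate Marcus.
Round 4: Aisha 77, Rahul 85. Rahul has a majority.

Rahul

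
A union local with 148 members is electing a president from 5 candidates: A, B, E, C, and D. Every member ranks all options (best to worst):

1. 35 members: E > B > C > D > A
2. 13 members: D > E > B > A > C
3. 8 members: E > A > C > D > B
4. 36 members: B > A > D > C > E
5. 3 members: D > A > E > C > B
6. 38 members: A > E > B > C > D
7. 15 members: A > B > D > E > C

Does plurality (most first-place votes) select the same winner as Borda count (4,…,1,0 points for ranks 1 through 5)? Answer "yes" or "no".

no

Plurality — first-place votes: A 53, B 36, E 43, C 0, D 16. Winner: A.
Borda — scores: A 366, B 396, E 346, C 163, D 209. Winner: B.
The two methods disagree.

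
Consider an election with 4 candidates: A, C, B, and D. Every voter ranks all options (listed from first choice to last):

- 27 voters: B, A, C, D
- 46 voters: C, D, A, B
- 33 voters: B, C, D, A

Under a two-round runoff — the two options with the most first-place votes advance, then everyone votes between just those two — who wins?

Round 1 first-place votes: A 0, C 46, B 60, D 0.
B and C advance.
Runoff: B is preferred to C by 60 voters; C by 46.
B wins the runoff.

B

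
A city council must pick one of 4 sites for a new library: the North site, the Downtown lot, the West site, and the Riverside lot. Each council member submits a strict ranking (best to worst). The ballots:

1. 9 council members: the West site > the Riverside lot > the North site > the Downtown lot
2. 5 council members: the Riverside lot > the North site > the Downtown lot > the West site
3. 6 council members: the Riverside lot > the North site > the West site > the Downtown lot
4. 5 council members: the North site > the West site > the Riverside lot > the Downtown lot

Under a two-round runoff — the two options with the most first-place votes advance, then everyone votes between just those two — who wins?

Round 1 first-place votes: the North site 5, the Downtown lot 0, the West site 9, the Riverside lot 11.
the Riverside lot and the West site advance.
Runoff: the Riverside lot is preferred to the West site by 11 voters; the West site by 14.
the West site wins the runoff.

the West site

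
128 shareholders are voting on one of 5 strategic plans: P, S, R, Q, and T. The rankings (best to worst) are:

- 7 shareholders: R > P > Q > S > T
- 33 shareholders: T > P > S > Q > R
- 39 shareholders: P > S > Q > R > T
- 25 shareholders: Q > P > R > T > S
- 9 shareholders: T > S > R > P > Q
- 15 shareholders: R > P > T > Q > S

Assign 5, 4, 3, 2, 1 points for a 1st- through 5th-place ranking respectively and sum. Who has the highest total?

P: 7·4 + 33·4 + 39·5 + 25·4 + 9·2 + 15·4 = 533
S: 7·2 + 33·3 + 39·4 + 25·1 + 9·4 + 15·1 = 345
R: 7·5 + 33·1 + 39·2 + 25·3 + 9·3 + 15·5 = 323
Q: 7·3 + 33·2 + 39·3 + 25·5 + 9·1 + 15·2 = 368
T: 7·1 + 33·5 + 39·1 + 25·2 + 9·5 + 15·3 = 351
P has the highest Borda score (533).

P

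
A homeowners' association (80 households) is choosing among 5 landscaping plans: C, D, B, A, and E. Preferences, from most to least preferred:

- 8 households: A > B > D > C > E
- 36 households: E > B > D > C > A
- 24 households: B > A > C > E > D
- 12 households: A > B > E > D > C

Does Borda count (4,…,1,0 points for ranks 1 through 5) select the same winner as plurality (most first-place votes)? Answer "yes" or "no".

no

Borda — scores: C 92, D 100, B 264, A 152, E 192. Winner: B.
Plurality — first-place votes: C 0, D 0, B 24, A 20, E 36. Winner: E.
The two methods disagree.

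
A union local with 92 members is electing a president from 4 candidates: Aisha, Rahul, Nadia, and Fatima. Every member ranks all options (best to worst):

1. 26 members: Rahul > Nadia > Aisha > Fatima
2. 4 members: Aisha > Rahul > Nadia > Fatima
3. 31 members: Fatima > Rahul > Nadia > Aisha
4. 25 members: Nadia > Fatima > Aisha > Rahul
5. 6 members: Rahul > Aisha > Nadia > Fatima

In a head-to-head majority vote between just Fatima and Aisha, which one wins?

Fatima

Voters preferring Fatima to Aisha: 56; preferring Aisha to Fatima: 36.
Fatima wins the head-to-head.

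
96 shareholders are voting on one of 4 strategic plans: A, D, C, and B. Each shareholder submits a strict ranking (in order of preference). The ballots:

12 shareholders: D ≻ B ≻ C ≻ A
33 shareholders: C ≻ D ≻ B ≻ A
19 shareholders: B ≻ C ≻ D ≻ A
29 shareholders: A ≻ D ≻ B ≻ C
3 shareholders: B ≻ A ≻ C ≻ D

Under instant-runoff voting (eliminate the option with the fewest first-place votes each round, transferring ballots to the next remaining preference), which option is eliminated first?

Round 1: A 29, D 12, C 33, B 22. Eliminate D.

D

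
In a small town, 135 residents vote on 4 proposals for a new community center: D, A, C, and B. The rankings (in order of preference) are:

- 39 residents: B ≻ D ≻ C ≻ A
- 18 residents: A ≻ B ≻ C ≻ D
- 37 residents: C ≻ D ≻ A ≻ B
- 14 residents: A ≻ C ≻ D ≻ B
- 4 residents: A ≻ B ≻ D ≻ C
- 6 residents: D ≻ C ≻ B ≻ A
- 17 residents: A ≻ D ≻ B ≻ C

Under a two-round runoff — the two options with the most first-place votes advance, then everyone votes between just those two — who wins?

A

Round 1 first-place votes: D 6, A 53, C 37, B 39.
A and B advance.
Runoff: A is preferred to B by 90 voters; B by 45.
A wins the runoff.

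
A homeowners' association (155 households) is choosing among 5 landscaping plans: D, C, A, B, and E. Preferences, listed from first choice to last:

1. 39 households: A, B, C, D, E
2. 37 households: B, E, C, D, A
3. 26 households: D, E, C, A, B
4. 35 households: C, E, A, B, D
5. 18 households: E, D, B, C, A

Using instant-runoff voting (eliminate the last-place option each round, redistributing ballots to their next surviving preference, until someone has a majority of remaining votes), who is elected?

D

Round 1: D 26, C 35, A 39, B 37, E 18. Eliminate E.
Round 2: D 44, C 35, A 39, B 37. Eliminate C.
Round 3: D 44, A 74, B 37. Eliminate B.
Round 4: D 81, A 74. D has a majority.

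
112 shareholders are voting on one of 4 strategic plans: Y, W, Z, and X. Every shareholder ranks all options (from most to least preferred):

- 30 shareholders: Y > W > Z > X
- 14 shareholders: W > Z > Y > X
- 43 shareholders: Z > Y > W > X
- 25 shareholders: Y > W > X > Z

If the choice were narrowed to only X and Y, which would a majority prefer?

Voters preferring X to Y: 0; preferring Y to X: 112.
Y wins the head-to-head.

Y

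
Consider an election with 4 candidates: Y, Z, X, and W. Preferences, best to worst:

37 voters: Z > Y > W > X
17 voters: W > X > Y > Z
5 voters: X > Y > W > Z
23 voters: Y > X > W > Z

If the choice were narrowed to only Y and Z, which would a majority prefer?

Voters preferring Y to Z: 45; preferring Z to Y: 37.
Y wins the head-to-head.

Y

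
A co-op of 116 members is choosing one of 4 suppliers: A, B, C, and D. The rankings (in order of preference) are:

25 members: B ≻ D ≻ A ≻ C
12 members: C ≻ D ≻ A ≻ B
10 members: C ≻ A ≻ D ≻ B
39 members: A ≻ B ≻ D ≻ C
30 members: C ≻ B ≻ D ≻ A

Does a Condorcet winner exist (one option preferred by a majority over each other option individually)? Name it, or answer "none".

Checking pairwise contests:
D beats A 67–49.
A beats B 61–55.
A beats C 64–52.
B beats D 94–22.
Every option loses at least one head-to-head, so there is no Condorcet winner.

none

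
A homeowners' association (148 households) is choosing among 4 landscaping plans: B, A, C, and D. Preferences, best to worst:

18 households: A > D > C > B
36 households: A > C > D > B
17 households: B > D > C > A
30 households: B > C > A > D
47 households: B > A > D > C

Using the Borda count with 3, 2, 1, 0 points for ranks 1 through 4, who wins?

B: 18·0 + 36·0 + 17·3 + 30·3 + 47·3 = 282
A: 18·3 + 36·3 + 17·0 + 30·1 + 47·2 = 286
C: 18·1 + 36·2 + 17·1 + 30·2 + 47·0 = 167
D: 18·2 + 36·1 + 17·2 + 30·0 + 47·1 = 153
A has the highest Borda score (286).

A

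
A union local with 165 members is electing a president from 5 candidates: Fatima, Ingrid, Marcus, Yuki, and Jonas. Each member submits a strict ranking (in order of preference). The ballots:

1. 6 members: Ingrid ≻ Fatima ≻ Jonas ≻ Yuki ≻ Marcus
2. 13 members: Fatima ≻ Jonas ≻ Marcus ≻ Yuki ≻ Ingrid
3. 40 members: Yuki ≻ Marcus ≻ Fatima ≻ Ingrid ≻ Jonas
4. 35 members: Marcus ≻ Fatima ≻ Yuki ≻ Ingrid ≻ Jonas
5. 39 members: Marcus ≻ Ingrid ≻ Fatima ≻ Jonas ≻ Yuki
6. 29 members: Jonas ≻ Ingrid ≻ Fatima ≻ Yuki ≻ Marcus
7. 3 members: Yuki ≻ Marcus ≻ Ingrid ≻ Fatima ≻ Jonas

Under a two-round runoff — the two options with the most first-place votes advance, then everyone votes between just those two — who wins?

Marcus

Round 1 first-place votes: Fatima 13, Ingrid 6, Marcus 74, Yuki 43, Jonas 29.
Marcus and Yuki advance.
Runoff: Marcus is preferred to Yuki by 87 voters; Yuki by 78.
Marcus wins the runoff.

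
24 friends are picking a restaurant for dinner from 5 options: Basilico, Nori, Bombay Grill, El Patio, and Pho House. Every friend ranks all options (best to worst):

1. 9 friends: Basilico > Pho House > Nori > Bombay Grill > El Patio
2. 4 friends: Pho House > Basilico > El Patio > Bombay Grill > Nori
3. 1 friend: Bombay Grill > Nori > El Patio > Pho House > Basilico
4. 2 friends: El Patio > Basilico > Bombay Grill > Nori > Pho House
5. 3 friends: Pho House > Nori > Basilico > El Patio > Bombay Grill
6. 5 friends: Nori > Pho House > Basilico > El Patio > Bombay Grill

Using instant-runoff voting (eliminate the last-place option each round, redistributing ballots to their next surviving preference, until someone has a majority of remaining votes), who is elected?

Round 1: Basilico 9, Nori 5, Bombay Grill 1, El Patio 2, Pho House 7. Eliminate Bombay Grill.
Round 2: Basilico 9, Nori 6, El Patio 2, Pho House 7. Eliminate El Patio.
Round 3: Basilico 11, Nori 6, Pho House 7. Eliminate Nori.
Round 4: Basilico 11, Pho House 13. Pho House has a majority.

Pho House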